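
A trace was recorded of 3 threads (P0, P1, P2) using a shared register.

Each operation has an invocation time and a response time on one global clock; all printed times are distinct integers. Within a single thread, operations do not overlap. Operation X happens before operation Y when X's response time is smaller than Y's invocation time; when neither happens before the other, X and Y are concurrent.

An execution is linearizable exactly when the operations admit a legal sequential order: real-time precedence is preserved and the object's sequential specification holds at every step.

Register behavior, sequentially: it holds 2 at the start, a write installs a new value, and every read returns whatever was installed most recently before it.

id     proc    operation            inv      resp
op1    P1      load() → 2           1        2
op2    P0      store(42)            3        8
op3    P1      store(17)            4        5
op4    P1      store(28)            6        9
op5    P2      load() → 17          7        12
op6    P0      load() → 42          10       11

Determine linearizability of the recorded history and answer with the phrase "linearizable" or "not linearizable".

a witness: op1, op3, op5, op4, op2, op6
1. op1 load() → 2, leaving value 2
2. op3 store(17), leaving value 17
3. op5 load() → 17, leaving value 17
4. op4 store(28), leaving value 28
5. op2 store(42), leaving value 42
6. op6 load() → 42, leaving value 42

linearizable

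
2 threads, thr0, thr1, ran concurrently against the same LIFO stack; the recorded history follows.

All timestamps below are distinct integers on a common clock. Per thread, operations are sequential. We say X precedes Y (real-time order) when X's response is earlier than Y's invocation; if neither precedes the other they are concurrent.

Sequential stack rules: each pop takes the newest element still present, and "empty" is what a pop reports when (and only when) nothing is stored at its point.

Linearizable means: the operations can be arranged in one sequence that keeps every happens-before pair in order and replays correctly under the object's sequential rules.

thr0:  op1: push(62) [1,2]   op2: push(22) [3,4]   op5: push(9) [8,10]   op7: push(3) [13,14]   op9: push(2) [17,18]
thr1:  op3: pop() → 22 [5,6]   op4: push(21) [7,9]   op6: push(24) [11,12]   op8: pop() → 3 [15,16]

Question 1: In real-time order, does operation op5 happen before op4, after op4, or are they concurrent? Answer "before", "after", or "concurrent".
op5 spans [8,10], op4 spans [7,9]
the intervals overlap in both directions

concurrent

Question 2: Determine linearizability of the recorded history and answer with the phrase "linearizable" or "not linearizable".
witness order: op1, op2, op3, op4, op5, op6, op7, op8, op9
after step 1 (op1 push(62)): stack <62>
after step 2 (op2 push(22)): stack <62,22>
after step 3 (op3 pop() → 22): stack <62>
after step 4 (op4 push(21)): stack <62,21>
after step 5 (op5 push(9)): stack <62,21,9>
after step 6 (op6 push(24)): stack <62,21,9,24>
after step 7 (op7 push(3)): stack <62,21,9,24,3>
after step 8 (op8 pop() → 3): stack <62,21,9,24>
after step 9 (op9 push(2)): stack <62,21,9,24,2>

linearizable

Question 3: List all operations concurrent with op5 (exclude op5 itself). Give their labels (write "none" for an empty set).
overlap test against op5 [8,10]: concurrent iff the interval meets 8..10
op1 [1,2]: before
op2 [3,4]: before
op3 [5,6]: before
op4 [7,9]: concurrent
op6 [11,12]: after
op7 [13,14]: after
op8 [15,16]: after
op9 [17,18]: after

op4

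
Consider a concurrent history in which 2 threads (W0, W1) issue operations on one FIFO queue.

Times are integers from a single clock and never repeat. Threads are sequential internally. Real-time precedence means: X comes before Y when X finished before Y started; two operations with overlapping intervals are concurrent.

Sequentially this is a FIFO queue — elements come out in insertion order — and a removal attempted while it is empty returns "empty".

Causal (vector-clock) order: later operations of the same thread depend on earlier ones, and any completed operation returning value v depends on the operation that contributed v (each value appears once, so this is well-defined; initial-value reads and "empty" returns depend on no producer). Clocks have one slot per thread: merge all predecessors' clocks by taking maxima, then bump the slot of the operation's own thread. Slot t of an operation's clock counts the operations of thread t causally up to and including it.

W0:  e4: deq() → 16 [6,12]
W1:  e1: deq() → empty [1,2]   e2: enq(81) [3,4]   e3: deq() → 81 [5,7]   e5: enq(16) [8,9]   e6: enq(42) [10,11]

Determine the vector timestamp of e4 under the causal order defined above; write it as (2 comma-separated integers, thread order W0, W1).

(1, 4)

invoked at 1, e1 has no predecessors; its own W1 bump gives (0, 1)
from VC(e1)=(0, 1), e2 (invoked 3) maxes components and bumps W1 → (0, 2)
from VC(e2)=(0, 2), e3 (invoked 5) maxes components and bumps W1 → (0, 3)
from VC(e3)=(0, 3), e5 (invoked 8) maxes components and bumps W1 → (0, 4)
from VC(e5)=(0, 4), e6 (invoked 10) maxes components and bumps W1 → (0, 5)
from VC(e5)=(0, 4), e4 (invoked 6) maxes components and bumps W0 → (1, 4)
target: VC(e4) = (1, 4)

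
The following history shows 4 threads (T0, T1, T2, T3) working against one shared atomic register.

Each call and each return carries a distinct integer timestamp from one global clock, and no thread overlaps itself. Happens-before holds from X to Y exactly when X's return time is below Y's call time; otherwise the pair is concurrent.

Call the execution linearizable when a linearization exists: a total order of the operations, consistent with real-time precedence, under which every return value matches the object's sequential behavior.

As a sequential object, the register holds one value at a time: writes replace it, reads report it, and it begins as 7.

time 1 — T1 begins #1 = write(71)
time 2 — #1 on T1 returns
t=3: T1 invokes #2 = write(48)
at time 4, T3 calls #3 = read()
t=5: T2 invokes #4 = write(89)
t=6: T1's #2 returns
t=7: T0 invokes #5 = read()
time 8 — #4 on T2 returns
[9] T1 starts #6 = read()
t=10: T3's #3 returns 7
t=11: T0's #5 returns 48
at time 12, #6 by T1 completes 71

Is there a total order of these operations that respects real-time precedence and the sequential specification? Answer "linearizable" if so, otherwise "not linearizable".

prefix check: 1..9 passes, 1..10 fails once #3's time-10 response joins
checked exhaustively: 6 real-time-consistent orders of 4 completed operations, zero legal atomic register replays
including or dropping the 2 pending operations (#5, #6) in any combination fails
sample order #1, #2, #3, #4 (pending dropped) stalls at step 3 — #3 read() → 7 has no legal effect
sample order #1, #2, #4, #3 (pending dropped) stalls at step 4 — #3 read() → 7 has no legal effect

not linearizable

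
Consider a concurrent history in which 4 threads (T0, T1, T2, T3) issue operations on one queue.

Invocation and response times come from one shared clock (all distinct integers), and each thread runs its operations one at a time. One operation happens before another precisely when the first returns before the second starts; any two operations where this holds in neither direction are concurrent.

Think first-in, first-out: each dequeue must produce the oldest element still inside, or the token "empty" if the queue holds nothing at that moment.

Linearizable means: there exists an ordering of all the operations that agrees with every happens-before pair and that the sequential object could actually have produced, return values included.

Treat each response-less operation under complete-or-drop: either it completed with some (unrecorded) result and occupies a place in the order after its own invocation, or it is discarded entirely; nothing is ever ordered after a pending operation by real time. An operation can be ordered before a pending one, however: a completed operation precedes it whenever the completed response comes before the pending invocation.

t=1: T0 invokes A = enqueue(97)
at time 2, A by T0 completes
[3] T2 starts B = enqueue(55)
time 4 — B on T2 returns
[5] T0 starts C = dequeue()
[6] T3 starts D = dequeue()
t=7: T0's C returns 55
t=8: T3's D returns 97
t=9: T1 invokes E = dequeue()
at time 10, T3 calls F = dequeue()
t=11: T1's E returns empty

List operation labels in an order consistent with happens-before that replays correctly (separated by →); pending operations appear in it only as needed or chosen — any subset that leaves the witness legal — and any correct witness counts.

after step 1 (A enqueue(97)): queue <97>
after step 2 (B enqueue(55)): queue <97,55>
after step 3 (D dequeue() → 97): queue <55>
after step 4 (C dequeue() → 55): queue <>
after step 5 (E dequeue() → empty): queue <>

A → B → D → C → E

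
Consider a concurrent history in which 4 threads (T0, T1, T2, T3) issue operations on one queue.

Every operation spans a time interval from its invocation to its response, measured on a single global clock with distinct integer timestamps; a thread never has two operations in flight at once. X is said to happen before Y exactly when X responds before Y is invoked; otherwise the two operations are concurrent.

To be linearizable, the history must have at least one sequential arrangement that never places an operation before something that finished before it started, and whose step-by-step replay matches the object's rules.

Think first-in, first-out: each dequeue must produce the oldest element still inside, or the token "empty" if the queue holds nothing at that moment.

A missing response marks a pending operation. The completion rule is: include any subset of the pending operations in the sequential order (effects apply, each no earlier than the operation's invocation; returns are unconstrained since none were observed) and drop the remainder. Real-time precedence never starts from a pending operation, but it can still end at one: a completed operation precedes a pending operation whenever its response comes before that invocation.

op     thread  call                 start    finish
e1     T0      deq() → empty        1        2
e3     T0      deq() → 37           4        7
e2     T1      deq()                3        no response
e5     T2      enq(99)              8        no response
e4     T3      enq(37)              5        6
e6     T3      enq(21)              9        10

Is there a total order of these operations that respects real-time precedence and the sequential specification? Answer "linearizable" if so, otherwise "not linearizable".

witness order: e1, e2, e4, e3, e5, e6
after step 1 (e1 deq() → empty): queue <>
after step 2 (e2 deq() (pending, included)): queue <>
after step 3 (e4 enq(37)): queue <37>
after step 4 (e3 deq() → 37): queue <>
after step 5 (e5 enq(99) (pending, included)): queue <99>
after step 6 (e6 enq(21)): queue <99,21>

linearizable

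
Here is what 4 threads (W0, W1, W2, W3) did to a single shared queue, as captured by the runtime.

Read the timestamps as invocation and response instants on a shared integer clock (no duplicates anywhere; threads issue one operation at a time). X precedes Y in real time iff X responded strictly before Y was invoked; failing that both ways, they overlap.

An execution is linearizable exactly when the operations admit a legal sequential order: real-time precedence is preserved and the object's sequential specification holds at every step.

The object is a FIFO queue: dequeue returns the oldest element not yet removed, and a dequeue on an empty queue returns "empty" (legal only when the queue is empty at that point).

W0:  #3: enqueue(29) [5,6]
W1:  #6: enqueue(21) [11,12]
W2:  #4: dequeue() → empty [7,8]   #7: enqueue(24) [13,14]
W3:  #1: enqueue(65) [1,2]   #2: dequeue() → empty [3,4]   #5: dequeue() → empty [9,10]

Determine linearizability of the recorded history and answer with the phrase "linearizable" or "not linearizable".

events 1..3 are fine; event 4 — the response of #2 at time 4 — makes the prefix non-linearizable
one real-time candidate order over the 2 completed operations — the queue replay rejects it
for example #1, #2 fails at step 2: #2 dequeue() → empty is not legal there

not linearizable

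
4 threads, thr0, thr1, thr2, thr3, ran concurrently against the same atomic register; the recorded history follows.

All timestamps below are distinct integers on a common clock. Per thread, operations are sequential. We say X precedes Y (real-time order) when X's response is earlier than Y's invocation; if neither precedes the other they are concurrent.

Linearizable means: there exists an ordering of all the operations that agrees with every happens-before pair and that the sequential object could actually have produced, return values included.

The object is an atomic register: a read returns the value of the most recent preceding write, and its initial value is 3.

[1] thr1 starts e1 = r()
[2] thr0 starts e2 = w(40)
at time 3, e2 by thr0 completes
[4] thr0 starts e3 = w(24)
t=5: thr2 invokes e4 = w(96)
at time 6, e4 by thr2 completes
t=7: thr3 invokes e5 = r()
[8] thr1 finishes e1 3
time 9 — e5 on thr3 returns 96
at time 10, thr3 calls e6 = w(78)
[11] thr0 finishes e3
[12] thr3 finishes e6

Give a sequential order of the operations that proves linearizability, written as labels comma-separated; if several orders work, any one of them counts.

after step 1 (e1 r() → 3): value 3
after step 2 (e2 w(40)): value 40
after step 3 (e3 w(24)): value 24
after step 4 (e4 w(96)): value 96
after step 5 (e5 r() → 96): value 96
after step 6 (e6 w(78)): value 78

e1, e2, e3, e4, e5, e6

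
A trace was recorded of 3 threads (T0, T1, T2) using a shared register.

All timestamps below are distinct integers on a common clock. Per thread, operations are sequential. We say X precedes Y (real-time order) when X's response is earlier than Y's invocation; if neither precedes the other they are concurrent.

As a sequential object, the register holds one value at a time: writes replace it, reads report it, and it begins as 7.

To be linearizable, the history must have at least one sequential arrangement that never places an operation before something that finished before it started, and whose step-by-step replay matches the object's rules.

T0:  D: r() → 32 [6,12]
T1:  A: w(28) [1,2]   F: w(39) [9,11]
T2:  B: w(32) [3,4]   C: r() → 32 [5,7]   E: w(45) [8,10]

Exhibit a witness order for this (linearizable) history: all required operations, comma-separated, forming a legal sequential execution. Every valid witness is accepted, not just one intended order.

A, B, C, D, E, F

after step 1 (A w(28)): value 28
after step 2 (B w(32)): value 32
after step 3 (C r() → 32): value 32
after step 4 (D r() → 32): value 32
after step 5 (E w(45)): value 45
after step 6 (F w(39)): value 39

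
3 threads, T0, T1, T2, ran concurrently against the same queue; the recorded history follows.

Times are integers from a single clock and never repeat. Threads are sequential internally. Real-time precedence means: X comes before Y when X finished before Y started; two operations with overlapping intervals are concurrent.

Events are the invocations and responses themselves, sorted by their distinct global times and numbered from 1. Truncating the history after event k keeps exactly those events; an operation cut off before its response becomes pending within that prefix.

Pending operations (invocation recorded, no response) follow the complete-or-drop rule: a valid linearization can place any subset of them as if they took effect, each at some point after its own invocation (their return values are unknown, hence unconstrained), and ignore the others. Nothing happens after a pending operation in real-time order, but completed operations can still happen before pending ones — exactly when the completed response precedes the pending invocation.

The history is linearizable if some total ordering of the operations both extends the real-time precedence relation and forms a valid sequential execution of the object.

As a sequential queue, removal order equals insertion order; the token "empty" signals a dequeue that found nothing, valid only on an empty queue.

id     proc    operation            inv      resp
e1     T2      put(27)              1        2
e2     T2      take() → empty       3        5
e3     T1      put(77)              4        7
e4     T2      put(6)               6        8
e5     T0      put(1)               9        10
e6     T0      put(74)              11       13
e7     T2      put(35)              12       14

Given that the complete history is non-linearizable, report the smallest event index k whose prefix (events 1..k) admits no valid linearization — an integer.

5

one valid order for events 1..4 is e1:
1. e1 put(27), leaving queue <27>
adding event 5 (e2 responds at 5) leaves no legal real-time order
no completion choice of the 1 pending operation (e3) rescues it — every subset was tried
one such order, e1, e2 (pending dropped), breaks at step 2 where e2 take() → empty is illegal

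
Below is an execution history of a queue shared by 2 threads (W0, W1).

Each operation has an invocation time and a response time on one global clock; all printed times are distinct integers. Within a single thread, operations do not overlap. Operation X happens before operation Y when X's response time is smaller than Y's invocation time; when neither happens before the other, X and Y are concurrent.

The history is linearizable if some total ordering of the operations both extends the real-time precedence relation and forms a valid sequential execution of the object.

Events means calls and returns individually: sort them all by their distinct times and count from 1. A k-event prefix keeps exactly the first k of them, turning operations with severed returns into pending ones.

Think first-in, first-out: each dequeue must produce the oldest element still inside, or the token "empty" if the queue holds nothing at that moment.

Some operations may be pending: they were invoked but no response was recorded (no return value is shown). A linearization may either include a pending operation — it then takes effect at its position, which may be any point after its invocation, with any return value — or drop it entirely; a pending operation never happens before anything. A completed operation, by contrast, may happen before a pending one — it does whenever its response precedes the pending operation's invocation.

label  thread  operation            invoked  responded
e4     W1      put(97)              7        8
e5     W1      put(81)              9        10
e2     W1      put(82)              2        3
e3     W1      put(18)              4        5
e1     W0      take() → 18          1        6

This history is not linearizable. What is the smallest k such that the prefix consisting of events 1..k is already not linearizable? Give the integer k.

one valid order for events 1..5 is e1, e2, e3:
after step 1 (e1 take() (pending, included)): queue <>
after step 2 (e2 put(82)): queue <82>
after step 3 (e3 put(18)): queue <82,18>
once event 6 joins (e1's response, time 6), exhaustive search finds no witness
e.g. e1, e2, e3: illegal at step 1, since e1 take() → 18 cannot apply there
e.g. e2, e1, e3: illegal at step 2, since e1 take() → 18 cannot apply there

6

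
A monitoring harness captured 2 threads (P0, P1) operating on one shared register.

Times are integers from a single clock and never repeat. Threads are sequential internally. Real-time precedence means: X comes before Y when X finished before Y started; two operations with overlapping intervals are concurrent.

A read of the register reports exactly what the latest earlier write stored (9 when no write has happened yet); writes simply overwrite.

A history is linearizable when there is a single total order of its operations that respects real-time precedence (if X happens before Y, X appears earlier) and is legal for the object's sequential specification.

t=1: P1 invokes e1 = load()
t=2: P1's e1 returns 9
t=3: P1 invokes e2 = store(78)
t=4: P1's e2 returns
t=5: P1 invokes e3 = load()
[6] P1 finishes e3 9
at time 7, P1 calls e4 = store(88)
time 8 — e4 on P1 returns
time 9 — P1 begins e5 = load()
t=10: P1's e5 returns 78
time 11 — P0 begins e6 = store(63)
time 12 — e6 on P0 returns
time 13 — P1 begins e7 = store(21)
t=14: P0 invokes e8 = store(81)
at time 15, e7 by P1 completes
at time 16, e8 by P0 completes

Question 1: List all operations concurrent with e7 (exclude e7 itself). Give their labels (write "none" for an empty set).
e8

e7 spans [13,15]; an op avoiding the whole window 13..15 is ordered, any other is concurrent
e1 [1,2]: before
e2 [3,4]: before
e3 [5,6]: before
e4 [7,8]: before
e5 [9,10]: before
e6 [11,12]: before
e8 [14,16]: concurrent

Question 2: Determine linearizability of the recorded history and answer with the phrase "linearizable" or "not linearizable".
not linearizable

cut after 5 events: linearizable; cut after 6 events (e3 responds, time 6): not linearizable
exactly one order of the 3 completed ops respects real time; the register replay fails
for example e1, e2, e3 fails at step 3: e3 load() → 9 is not legal there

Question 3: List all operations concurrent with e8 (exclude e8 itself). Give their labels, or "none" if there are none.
e7

e8 spans [14,16]: anything still running between times 14 and 16 counts as concurrent
e1 [1,2]: before
e2 [3,4]: before
e3 [5,6]: before
e4 [7,8]: before
e5 [9,10]: before
e6 [11,12]: before
e7 [13,15]: concurrent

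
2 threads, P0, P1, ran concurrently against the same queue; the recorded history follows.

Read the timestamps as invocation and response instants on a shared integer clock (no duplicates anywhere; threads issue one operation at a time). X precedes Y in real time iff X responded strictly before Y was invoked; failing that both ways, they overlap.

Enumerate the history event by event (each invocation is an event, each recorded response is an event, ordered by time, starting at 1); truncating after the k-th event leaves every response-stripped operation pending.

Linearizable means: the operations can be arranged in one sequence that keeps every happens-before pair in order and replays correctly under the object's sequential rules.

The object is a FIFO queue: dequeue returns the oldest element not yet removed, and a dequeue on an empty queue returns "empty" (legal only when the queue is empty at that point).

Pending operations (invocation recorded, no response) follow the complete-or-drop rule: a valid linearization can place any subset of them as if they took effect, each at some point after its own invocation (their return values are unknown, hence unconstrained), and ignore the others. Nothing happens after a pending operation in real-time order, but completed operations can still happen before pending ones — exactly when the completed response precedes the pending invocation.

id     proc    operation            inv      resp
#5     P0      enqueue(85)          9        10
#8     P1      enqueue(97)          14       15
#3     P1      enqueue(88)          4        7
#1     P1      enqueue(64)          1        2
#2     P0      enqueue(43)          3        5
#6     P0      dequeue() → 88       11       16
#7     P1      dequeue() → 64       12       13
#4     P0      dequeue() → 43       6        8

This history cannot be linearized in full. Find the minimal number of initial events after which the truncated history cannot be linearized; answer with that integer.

8

events 1..7 are linearizable, e.g. via #1, #2, #3:
after step 1 (#1 enqueue(64)): queue <64>
after step 2 (#2 enqueue(43)): queue <64,43>
after step 3 (#3 enqueue(88)): queue <64,43,88>
at event 8 (#4's time-8 response) nothing linearizes any more
one such order, #1, #2, #3, #4, breaks at step 4 where #4 dequeue() → 43 is illegal
one such order, #1, #2, #4, #3, breaks at step 3 where #4 dequeue() → 43 is illegal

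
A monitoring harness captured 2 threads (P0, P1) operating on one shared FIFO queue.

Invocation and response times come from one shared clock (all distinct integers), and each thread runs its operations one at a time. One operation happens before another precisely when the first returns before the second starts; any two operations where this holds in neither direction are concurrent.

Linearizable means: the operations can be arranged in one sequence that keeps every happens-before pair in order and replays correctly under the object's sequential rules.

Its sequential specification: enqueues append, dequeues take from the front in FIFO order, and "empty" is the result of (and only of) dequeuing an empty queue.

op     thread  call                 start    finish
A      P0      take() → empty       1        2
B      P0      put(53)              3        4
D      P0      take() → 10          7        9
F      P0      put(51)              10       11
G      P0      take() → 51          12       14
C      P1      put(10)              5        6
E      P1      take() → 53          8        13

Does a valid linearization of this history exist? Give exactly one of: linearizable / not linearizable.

linearizable

a witness: A, B, C, E, D, F, G
1. A take() → empty, leaving queue <>
2. B put(53), leaving queue <53>
3. C put(10), leaving queue <53,10>
4. E take() → 53, leaving queue <10>
5. D take() → 10, leaving queue <>
6. F put(51), leaving queue <51>
7. G take() → 51, leaving queue <>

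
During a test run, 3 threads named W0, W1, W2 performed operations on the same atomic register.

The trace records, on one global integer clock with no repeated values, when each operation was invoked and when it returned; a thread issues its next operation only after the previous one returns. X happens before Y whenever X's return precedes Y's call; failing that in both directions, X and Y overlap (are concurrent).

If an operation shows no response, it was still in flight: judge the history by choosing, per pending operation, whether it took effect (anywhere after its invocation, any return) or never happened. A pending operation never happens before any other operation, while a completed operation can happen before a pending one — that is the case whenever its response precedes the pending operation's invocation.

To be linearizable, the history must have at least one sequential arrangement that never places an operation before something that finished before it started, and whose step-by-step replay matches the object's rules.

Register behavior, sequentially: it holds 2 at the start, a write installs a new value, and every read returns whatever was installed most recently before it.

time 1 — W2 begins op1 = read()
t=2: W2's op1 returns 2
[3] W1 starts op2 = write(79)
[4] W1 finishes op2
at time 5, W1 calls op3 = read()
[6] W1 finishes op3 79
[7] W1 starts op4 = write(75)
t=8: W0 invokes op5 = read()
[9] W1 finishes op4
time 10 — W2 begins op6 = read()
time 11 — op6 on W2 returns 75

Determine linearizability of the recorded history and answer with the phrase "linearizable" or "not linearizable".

linearizable

a witness: op1, op2, op3, op4, op5, op6
after step 1 (op1 read() → 2): value 2
after step 2 (op2 write(79)): value 79
after step 3 (op3 read() → 79): value 79
after step 4 (op4 write(75)): value 75
after step 5 (op5 read() (pending, included)): value 75
after step 6 (op6 read() → 75): value 75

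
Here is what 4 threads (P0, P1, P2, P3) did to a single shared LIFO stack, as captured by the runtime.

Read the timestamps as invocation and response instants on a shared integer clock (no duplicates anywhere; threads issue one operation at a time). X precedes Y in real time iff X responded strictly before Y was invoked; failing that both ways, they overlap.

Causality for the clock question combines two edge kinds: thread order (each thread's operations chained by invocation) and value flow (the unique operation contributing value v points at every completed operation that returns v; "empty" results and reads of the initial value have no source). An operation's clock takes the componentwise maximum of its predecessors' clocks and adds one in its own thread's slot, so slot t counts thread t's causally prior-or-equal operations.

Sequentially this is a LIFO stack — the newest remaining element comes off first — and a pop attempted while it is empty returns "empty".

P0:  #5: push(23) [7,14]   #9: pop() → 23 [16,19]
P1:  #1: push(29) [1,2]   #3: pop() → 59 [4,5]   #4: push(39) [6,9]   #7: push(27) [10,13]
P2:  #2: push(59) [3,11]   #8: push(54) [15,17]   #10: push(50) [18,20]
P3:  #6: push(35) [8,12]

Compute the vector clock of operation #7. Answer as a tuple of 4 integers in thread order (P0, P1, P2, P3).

invoked at 8, #6 has no predecessors; its own P3 bump gives (0, 0, 0, 1)
invoked at 3, #2 has no predecessors; its own P2 bump gives (0, 0, 1, 0)
invoked at 1, #1 has no predecessors; its own P1 bump gives (0, 1, 0, 0)
invoked at 7, #5 has no predecessors; its own P0 bump gives (1, 0, 0, 0)
merge at #8 (invoked 15): VC(#2)=(0, 0, 1, 0), own-thread bump on P2 → (0, 0, 2, 0)
merge at #9 (invoked 16): VC(#5)=(1, 0, 0, 0), own-thread bump on P0 → (2, 0, 0, 0)
merge at #10 (invoked 18): VC(#8)=(0, 0, 2, 0), own-thread bump on P2 → (0, 0, 3, 0)
merge at #3 (invoked 4): VC(#1)=(0, 1, 0, 0), VC(#2)=(0, 0, 1, 0), own-thread bump on P1 → (0, 2, 1, 0)
merge at #4 (invoked 6): VC(#3)=(0, 2, 1, 0), own-thread bump on P1 → (0, 3, 1, 0)
merge at #7 (invoked 10): VC(#4)=(0, 3, 1, 0), own-thread bump on P1 → (0, 4, 1, 0)
target: VC(#7) = (0, 4, 1, 0)

(0, 4, 1, 0)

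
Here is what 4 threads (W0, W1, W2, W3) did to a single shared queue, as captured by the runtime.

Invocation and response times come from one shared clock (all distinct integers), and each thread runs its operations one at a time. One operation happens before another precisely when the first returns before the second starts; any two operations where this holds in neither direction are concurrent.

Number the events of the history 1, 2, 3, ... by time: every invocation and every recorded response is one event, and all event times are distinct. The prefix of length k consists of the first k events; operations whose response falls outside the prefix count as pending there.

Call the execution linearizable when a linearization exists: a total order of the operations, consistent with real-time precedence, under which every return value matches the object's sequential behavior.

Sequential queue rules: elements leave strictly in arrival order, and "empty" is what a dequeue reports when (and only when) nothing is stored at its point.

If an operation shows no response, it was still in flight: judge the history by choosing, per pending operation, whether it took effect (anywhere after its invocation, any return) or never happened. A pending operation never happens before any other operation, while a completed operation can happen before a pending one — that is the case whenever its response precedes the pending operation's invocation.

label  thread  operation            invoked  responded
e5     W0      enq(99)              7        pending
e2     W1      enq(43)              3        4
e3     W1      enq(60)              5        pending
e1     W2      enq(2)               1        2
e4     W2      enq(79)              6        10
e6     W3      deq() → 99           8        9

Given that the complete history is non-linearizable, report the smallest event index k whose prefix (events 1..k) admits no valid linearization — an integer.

9

one valid order for events 1..8 is e1, e2:
after step 1 (e1 enq(2)): queue <2>
after step 2 (e2 enq(43)): queue <2,43>
once event 9 joins (e6's response, time 9), exhaustive search finds no witness
completion choices over the 3 pending operations (e3, e4, e5) were checked; none helps
one such order, e1, e2, e6 (pending dropped), breaks at step 3 where e6 deq() → 99 is illegal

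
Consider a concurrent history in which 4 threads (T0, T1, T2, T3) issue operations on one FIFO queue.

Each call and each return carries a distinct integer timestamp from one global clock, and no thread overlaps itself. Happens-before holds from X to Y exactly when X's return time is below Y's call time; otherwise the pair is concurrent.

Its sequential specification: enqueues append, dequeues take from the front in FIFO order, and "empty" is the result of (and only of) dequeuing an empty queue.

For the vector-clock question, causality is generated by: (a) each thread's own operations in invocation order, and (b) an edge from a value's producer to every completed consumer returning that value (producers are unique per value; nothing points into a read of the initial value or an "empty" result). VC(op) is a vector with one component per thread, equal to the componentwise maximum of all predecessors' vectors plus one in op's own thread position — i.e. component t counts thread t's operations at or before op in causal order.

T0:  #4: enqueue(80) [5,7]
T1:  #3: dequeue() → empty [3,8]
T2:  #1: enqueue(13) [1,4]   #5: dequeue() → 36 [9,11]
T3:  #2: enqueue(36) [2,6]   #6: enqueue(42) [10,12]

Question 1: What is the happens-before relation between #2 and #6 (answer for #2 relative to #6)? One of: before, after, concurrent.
before

#2 spans [2,6], #6 spans [10,12]
resp(#2)=6 < inv(#6)=10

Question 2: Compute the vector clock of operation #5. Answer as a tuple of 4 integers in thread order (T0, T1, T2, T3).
(0, 0, 2, 1)

invoked at 2, #2 has no predecessors; its own T3 bump gives (0, 0, 0, 1)
invoked at 1, #1 has no predecessors; its own T2 bump gives (0, 0, 1, 0)
invoked at 3, #3 has no predecessors; its own T1 bump gives (0, 1, 0, 0)
invoked at 5, #4 has no predecessors; its own T0 bump gives (1, 0, 0, 0)
merge at #6 (invoked 10): VC(#2)=(0, 0, 0, 1), own-thread bump on T3 → (0, 0, 0, 2)
merge at #5 (invoked 9): VC(#1)=(0, 0, 1, 0), VC(#2)=(0, 0, 0, 1), own-thread bump on T2 → (0, 0, 2, 1)
target: VC(#5) = (0, 0, 2, 1)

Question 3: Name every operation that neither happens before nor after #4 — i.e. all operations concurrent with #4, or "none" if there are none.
#2, #3

overlap test against #4 [5,7]: concurrent iff the interval meets 5..7
#1 [1,4]: before
#2 [2,6]: concurrent
#3 [3,8]: concurrent
#5 [9,11]: after
#6 [10,12]: after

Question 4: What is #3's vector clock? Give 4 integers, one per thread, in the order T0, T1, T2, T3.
(0, 1, 0, 0)

VC(#2, invoked at 2): no causal predecessors; +1 on T3 → (0, 0, 0, 1)
VC(#1, invoked at 1): no causal predecessors; +1 on T2 → (0, 0, 1, 0)
VC(#3, invoked at 3): no causal predecessors; +1 on T1 → (0, 1, 0, 0)
VC(#4, invoked at 5): no causal predecessors; +1 on T0 → (1, 0, 0, 0)
#6, invoked 10, takes VC(#2)=(0, 0, 0, 1) under max, adds 1 for T3 → (0, 0, 0, 2)
#5, invoked 9, takes VC(#1)=(0, 0, 1, 0), VC(#2)=(0, 0, 0, 1) under max, adds 1 for T2 → (0, 0, 2, 1)
target: VC(#3) = (0, 1, 0, 0)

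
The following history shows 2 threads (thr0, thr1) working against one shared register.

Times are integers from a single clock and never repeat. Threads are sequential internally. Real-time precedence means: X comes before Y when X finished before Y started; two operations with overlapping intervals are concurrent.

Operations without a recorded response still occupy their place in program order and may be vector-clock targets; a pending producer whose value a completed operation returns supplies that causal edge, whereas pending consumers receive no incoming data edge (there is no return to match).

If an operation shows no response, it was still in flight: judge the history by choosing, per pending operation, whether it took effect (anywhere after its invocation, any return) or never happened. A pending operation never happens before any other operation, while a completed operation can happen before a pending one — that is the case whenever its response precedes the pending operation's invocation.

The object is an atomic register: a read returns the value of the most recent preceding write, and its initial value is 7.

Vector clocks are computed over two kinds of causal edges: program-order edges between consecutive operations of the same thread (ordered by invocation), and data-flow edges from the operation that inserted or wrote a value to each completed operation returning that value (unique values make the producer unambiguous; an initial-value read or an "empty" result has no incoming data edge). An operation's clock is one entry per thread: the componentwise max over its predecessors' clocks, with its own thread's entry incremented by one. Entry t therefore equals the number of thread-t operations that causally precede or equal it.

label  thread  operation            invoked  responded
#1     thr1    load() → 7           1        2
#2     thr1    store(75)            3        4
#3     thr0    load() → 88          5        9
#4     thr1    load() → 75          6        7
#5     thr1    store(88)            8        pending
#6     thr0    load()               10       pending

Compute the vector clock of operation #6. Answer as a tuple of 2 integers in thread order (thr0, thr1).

VC(#1, invoked at 1): no causal predecessors; +1 on thr1 → (0, 1)
from VC(#1)=(0, 1), #2 (invoked 3) maxes components and bumps thr1 → (0, 2)
from VC(#2)=(0, 2), #4 (invoked 6) maxes components and bumps thr1 → (0, 3)
from VC(#4)=(0, 3), #5 (invoked 8) maxes components and bumps thr1 → (0, 4)
from VC(#5)=(0, 4), #3 (invoked 5) maxes components and bumps thr0 → (1, 4)
from VC(#3)=(1, 4), #6 (invoked 10) maxes components and bumps thr0 → (2, 4)
target: VC(#6) = (2, 4)

(2, 4)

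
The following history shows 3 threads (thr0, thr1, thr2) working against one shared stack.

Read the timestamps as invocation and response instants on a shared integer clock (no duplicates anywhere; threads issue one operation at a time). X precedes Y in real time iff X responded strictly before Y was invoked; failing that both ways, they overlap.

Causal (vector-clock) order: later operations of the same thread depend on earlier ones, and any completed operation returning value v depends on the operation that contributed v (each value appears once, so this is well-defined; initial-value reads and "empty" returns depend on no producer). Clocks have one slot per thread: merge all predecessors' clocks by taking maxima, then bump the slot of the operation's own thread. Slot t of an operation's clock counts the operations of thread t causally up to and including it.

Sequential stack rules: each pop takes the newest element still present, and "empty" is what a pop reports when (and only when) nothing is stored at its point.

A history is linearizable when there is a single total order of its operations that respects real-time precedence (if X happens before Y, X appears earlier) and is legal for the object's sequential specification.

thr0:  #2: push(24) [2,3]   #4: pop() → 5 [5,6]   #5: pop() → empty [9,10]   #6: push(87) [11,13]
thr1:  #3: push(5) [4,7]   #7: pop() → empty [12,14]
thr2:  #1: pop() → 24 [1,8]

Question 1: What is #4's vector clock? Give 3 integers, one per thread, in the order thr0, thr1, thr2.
root op #3, invoked 4: fresh clock plus thr1's own tick → (0, 1, 0)
root op #2, invoked 2: fresh clock plus thr0's own tick → (1, 0, 0)
from VC(#3)=(0, 1, 0), #7 (invoked 12) maxes components and bumps thr1 → (0, 2, 0)
from VC(#2)=(1, 0, 0), #1 (invoked 1) maxes components and bumps thr2 → (1, 0, 1)
from VC(#2)=(1, 0, 0), VC(#3)=(0, 1, 0), #4 (invoked 5) maxes components and bumps thr0 → (2, 1, 0)
from VC(#4)=(2, 1, 0), #5 (invoked 9) maxes components and bumps thr0 → (3, 1, 0)
from VC(#5)=(3, 1, 0), #6 (invoked 11) maxes components and bumps thr0 → (4, 1, 0)
target: VC(#4) = (2, 1, 0)

(2, 1, 0)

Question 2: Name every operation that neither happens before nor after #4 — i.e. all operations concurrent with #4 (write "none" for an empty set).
overlap test against #4 [5,6]: concurrent iff the interval meets 5..6
#1 [1,8]: concurrent
#2 [2,3]: before
#3 [4,7]: concurrent
#5 [9,10]: after
#6 [11,13]: after
#7 [12,14]: after

#1, #3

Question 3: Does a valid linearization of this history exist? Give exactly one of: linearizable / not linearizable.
a witness: #2, #1, #3, #4, #5, #7, #6
step 1: #2 push(24) — stack <24>
step 2: #1 pop() → 24 — stack <>
step 3: #3 push(5) — stack <5>
step 4: #4 pop() → 5 — stack <>
step 5: #5 pop() → empty — stack <>
step 6: #7 pop() → empty — stack <>
step 7: #6 push(87) — stack <87>

linearizable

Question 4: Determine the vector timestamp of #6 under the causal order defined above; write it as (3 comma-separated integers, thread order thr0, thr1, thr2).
#3 (invocation 4): nothing precedes it; thr1's component alone gives (0, 1, 0)
#2 (invocation 2): nothing precedes it; thr0's component alone gives (1, 0, 0)
VC(#7, invoked at 12): max of VC(#3)=(0, 1, 0), then +1 on thread thr1 → (0, 2, 0)
VC(#1, invoked at 1): max of VC(#2)=(1, 0, 0), then +1 on thread thr2 → (1, 0, 1)
VC(#4, invoked at 5): max of VC(#2)=(1, 0, 0), VC(#3)=(0, 1, 0), then +1 on thread thr0 → (2, 1, 0)
VC(#5, invoked at 9): max of VC(#4)=(2, 1, 0), then +1 on thread thr0 → (3, 1, 0)
VC(#6, invoked at 11): max of VC(#5)=(3, 1, 0), then +1 on thread thr0 → (4, 1, 0)
target: VC(#6) = (4, 1, 0)

(4, 1, 0)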